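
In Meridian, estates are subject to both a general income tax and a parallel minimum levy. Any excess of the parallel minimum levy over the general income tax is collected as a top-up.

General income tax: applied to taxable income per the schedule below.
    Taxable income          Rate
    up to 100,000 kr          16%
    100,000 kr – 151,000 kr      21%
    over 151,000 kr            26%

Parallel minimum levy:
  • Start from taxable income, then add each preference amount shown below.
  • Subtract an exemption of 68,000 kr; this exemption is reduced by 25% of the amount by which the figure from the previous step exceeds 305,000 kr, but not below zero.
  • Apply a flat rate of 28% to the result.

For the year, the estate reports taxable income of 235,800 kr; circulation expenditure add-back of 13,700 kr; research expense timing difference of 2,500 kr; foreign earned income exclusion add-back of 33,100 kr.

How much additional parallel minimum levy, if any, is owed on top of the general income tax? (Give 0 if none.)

12,030 kr

Parallel minimum levy:
  Adjusted income: 235,800 kr + 13,700 kr + 2,500 kr + 33,100 kr = 285,100 kr
  Exemption: 285,100 kr ≤ 305,000 kr, so full 68,000 kr applies
  Base: 285,100 kr − 68,000 kr = 217,100 kr
  217,100 kr × 28% = 60,788 kr

General income tax:
  100,000 kr × 16% = 16,000 kr
  51,000 kr × 21% = 10,710 kr
  84,800 kr × 26% = 22,048 kr
  → 48,758 kr

Excess of parallel minimum levy over general income tax: 60,788 kr − 48,758 kr = 12,030 kr.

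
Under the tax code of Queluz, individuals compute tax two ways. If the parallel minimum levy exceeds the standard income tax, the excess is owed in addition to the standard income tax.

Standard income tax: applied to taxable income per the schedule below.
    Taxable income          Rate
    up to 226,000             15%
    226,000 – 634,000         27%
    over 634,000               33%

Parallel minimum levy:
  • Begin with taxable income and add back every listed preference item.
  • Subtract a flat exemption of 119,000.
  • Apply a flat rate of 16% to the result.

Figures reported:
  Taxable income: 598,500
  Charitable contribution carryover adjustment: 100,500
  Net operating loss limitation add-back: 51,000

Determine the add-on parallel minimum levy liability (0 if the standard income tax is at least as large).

Parallel minimum levy:
  Adjusted income: 598,500 + 100,500 + 51,000 = 750,000
  Less exemption 119,000 → base 631,000
  631,000 × 16% = 100,960

Standard income tax:
  226,000 × 15% = 33,900
  372,500 × 27% = 100,575
  → 134,475

100,960 ≤ 134,475, so no add-on is due.

0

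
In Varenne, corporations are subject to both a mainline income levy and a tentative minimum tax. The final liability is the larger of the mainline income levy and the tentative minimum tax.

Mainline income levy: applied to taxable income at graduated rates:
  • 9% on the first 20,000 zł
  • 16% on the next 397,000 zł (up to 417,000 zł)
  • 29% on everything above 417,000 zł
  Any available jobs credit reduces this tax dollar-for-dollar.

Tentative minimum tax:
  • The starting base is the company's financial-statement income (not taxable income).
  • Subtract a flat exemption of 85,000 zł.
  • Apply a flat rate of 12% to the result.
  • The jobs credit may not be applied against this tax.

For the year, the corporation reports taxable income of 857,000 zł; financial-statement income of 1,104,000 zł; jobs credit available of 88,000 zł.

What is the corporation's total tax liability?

122,280 zł

Mainline income levy:
  20,000 zł × 9% = 1,800 zł
  397,000 zł × 16% = 63,520 zł
  440,000 zł × 29% = 127,600 zł
  → 192,920 zł
  Less jobs credit 88,000 zł → 104,920 zł

Tentative minimum tax:
  Base (financial-statement income): 1,104,000 zł
  Less exemption 85,000 zł → base 1,019,000 zł
  1,019,000 zł × 12% = 122,280 zł

122,280 zł > 104,920 zł, so the tentative minimum tax is the binding amount.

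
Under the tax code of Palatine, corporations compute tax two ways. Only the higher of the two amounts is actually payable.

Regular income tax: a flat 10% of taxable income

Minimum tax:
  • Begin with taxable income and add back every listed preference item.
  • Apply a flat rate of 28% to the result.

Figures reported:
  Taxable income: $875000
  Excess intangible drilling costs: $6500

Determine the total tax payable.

$246820

Regular income tax:
  $875000 × 10% = $87500

Minimum tax:
  Adjusted income: $875000 + $6500 = $881500
  $881500 × 28% = $246820

$246820 > $87500, so the minimum tax is the binding amount.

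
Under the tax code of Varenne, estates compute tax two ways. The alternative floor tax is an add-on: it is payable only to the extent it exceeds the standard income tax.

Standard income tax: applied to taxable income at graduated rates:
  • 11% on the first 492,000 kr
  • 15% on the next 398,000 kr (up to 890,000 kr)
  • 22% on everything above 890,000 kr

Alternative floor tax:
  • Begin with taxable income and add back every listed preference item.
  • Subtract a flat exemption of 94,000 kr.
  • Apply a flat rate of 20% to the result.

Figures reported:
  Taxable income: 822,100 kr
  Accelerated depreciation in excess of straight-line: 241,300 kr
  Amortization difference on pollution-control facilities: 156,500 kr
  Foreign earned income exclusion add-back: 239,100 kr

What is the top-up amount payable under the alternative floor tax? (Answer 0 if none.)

169,365 kr

Standard income tax:
  492,000 kr × 11% = 54,120 kr
  330,100 kr × 15% = 49,515 kr
  → 103,635 kr

Alternative floor tax:
  Adjusted income: 822,100 kr + 241,300 kr + 156,500 kr + 239,100 kr = 1,459,000 kr
  Less exemption 94,000 kr → base 1,365,000 kr
  1,365,000 kr × 20% = 273,000 kr

Excess of alternative floor tax over standard income tax: 273,000 kr − 103,635 kr = 169,365 kr.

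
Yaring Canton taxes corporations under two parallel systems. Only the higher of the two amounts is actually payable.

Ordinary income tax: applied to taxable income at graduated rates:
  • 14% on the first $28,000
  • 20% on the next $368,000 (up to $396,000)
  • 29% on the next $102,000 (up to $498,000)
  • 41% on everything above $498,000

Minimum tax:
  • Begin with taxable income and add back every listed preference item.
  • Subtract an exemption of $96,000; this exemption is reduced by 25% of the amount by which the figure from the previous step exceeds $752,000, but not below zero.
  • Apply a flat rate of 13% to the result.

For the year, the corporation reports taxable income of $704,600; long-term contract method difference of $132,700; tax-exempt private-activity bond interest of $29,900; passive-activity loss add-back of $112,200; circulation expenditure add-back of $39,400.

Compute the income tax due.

Ordinary income tax:
  $28,000 × 14% = $3,920
  $368,000 × 20% = $73,600
  $102,000 × 29% = $29,580
  $206,600 × 41% = $84,706
  → $191,806

Minimum tax:
  Adjusted income: $704,600 + $132,700 + $29,900 + $112,200 + $39,400 = $1,018,800
  Exemption: $96,000 − 25% × ($1,018,800 − $752,000) = $96,000 − $66,700 = $29,300
  Base: $1,018,800 − $29,300 = $989,500
  $989,500 × 13% = $128,635

$191,806 > $128,635, so the ordinary income tax governs.

$191,806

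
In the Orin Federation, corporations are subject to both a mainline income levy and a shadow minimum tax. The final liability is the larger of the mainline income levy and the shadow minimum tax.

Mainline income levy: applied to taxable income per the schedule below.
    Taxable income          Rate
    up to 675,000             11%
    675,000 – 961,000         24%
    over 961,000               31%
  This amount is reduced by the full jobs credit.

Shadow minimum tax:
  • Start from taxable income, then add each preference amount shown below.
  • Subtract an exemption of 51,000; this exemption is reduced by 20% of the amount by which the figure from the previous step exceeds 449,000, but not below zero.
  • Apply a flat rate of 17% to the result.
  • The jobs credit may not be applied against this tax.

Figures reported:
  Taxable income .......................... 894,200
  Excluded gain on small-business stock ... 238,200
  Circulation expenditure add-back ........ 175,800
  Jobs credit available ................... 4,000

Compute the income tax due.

Shadow minimum tax:
  Adjusted income: 894,200 + 238,200 + 175,800 = 1,308,200
  Exemption: 20% × (1,308,200 − 449,000) = 171,840 ≥ 51,000, so the exemption is fully phased out
  Base: 1,308,200 − 0 = 1,308,200
  1,308,200 × 17% = 222,394

Mainline income levy:
  675,000 × 11% = 74,250
  219,200 × 24% = 52,608
  → 126,858
  Less jobs credit 4,000 → 122,858

222,394 > 122,858, so the shadow minimum tax is the binding amount.

222,394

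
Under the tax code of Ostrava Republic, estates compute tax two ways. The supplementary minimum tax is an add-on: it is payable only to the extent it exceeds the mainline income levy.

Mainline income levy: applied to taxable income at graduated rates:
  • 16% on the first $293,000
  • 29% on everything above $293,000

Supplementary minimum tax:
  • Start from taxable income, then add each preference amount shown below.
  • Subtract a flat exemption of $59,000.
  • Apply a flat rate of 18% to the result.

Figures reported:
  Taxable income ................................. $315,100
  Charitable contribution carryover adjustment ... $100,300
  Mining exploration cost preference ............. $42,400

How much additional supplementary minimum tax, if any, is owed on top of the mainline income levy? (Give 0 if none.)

$18,495

Mainline income levy:
  $293,000 × 16% = $46,880
  $22,100 × 29% = $6,409
  → $53,289

Supplementary minimum tax:
  Adjusted income: $315,100 + $100,300 + $42,400 = $457,800
  Less exemption $59,000 → base $398,800
  $398,800 × 18% = $71,784

Excess of supplementary minimum tax over mainline income levy: $71,784 − $53,289 = $18,495.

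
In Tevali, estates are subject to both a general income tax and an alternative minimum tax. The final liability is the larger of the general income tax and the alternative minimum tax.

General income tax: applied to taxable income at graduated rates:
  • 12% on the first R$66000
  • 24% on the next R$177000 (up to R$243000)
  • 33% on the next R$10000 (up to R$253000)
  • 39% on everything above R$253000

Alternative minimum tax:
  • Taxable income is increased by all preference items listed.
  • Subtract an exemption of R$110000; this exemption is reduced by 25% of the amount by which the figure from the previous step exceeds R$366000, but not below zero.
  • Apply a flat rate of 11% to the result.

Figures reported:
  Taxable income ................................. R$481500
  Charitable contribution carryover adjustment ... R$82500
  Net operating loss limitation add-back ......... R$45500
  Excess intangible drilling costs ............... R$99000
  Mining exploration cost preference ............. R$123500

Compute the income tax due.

General income tax:
  R$66000 × 12% = R$7920
  R$177000 × 24% = R$42480
  R$10000 × 33% = R$3300
  R$228500 × 39% = R$89115
  → R$142815

Alternative minimum tax:
  Adjusted income: R$481500 + R$82500 + R$45500 + R$99000 + R$123500 = R$832000
  Exemption: 25% × (R$832000 − R$366000) = R$116500 ≥ R$110000, so the exemption is fully phased out
  Base: R$832000 − R$0 = R$832000
  R$832000 × 11% = R$91520

R$142815 > R$91520, so the general income tax governs.

R$142815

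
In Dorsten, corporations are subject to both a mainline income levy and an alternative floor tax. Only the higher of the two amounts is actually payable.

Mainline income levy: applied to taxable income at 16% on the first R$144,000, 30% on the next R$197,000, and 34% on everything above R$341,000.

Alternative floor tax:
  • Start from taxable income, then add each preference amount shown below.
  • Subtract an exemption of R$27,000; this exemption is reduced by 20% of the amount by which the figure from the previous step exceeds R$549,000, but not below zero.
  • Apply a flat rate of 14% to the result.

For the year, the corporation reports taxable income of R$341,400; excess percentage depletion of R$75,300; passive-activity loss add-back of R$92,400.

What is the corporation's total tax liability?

R$82,276

Alternative floor tax:
  Adjusted income: R$341,400 + R$75,300 + R$92,400 = R$509,100
  Exemption: R$509,100 ≤ R$549,000, so full R$27,000 applies
  Base: R$509,100 − R$27,000 = R$482,100
  R$482,100 × 14% = R$67,494

Mainline income levy:
  R$144,000 × 16% = R$23,040
  R$197,000 × 30% = R$59,100
  R$400 × 34% = R$136
  → R$82,276

R$82,276 > R$67,494, so the mainline income levy governs.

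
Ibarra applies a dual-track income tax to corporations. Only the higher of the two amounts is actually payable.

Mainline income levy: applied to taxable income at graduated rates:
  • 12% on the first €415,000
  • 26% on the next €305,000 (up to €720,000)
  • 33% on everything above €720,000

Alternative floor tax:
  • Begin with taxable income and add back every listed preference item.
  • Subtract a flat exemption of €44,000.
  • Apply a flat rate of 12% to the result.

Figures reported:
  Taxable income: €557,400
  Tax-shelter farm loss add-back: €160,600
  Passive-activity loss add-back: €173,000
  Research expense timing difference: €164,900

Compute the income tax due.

Alternative floor tax:
  Adjusted income: €557,400 + €160,600 + €173,000 + €164,900 = €1,055,900
  Less exemption €44,000 → base €1,011,900
  €1,011,900 × 12% = €121,428

Mainline income levy:
  €415,000 × 12% = €49,800
  €142,400 × 26% = €37,024
  → €86,824

€121,428 > €86,824, so the alternative floor tax is the binding amount.

€121,428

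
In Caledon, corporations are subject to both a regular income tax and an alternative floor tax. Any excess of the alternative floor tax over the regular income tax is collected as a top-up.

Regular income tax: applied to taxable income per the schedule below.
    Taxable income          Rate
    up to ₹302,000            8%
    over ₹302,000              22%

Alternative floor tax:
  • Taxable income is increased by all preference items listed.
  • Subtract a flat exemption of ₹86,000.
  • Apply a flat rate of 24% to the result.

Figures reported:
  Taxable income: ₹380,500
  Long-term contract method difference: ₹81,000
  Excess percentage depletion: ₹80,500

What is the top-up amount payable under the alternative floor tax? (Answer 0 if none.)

₹68,010

Alternative floor tax:
  Adjusted income: ₹380,500 + ₹81,000 + ₹80,500 = ₹542,000
  Less exemption ₹86,000 → base ₹456,000
  ₹456,000 × 24% = ₹109,440

Regular income tax:
  ₹302,000 × 8% = ₹24,160
  ₹78,500 × 22% = ₹17,270
  → ₹41,430

Excess of alternative floor tax over regular income tax: ₹109,440 − ₹41,430 = ₹68,010.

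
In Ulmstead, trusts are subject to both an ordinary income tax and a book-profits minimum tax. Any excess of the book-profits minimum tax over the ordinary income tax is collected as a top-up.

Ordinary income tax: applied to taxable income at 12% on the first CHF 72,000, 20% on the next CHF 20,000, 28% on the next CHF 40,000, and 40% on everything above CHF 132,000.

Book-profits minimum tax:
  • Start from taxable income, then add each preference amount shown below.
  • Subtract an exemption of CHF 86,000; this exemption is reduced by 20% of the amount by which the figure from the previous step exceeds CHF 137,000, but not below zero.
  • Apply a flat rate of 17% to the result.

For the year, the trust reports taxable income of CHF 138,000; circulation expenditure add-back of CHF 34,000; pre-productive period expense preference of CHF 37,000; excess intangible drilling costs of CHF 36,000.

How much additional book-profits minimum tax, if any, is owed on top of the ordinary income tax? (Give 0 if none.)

Book-profits minimum tax:
  Adjusted income: CHF 138,000 + CHF 34,000 + CHF 37,000 + CHF 36,000 = CHF 245,000
  Exemption: CHF 86,000 − 20% × (CHF 245,000 − CHF 137,000) = CHF 86,000 − CHF 21,600 = CHF 64,400
  Base: CHF 245,000 − CHF 64,400 = CHF 180,600
  CHF 180,600 × 17% = CHF 30,702

Ordinary income tax:
  CHF 72,000 × 12% = CHF 8,640
  CHF 20,000 × 20% = CHF 4,000
  CHF 40,000 × 28% = CHF 11,200
  CHF 6,000 × 40% = CHF 2,400
  → CHF 26,240

Excess of book-profits minimum tax over ordinary income tax: CHF 30,702 − CHF 26,240 = CHF 4,462.

CHF 4,462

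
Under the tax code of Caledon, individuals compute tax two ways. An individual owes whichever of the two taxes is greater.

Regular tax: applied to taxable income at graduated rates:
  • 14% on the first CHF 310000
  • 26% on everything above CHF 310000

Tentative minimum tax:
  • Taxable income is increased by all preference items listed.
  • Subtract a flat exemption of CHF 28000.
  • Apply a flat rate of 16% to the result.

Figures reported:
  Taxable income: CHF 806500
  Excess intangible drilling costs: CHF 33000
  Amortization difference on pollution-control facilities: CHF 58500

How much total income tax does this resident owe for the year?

CHF 172490

Tentative minimum tax:
  Adjusted income: CHF 806500 + CHF 33000 + CHF 58500 = CHF 898000
  Less exemption CHF 28000 → base CHF 870000
  CHF 870000 × 16% = CHF 139200

Regular tax:
  CHF 310000 × 14% = CHF 43400
  CHF 496500 × 26% = CHF 129090
  → CHF 172490

CHF 172490 > CHF 139200, so the regular tax governs.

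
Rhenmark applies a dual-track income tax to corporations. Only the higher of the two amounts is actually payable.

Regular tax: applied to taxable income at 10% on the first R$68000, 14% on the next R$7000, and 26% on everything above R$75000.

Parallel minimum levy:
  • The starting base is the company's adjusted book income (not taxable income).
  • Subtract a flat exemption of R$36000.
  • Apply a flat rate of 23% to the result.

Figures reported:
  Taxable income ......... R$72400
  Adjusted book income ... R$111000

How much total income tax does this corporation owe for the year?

Parallel minimum levy:
  Base (adjusted book income): R$111000
  Less exemption R$36000 → base R$75000
  R$75000 × 23% = R$17250

Regular tax:
  R$68000 × 10% = R$6800
  R$4400 × 14% = R$616
  → R$7416

R$17250 > R$7416, so the parallel minimum levy is the binding amount.

R$17250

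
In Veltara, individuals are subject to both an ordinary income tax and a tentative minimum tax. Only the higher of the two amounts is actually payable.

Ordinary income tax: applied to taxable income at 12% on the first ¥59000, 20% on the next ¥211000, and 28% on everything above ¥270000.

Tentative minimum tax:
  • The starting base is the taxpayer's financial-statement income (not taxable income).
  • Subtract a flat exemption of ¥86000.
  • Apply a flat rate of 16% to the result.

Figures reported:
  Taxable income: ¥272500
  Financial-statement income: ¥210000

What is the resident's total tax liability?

Ordinary income tax:
  ¥59000 × 12% = ¥7080
  ¥211000 × 20% = ¥42200
  ¥2500 × 28% = ¥700
  → ¥49980

Tentative minimum tax:
  Base (financial-statement income): ¥210000
  Less exemption ¥86000 → base ¥124000
  ¥124000 × 16% = ¥19840

¥49980 > ¥19840, so the ordinary income tax governs.

¥49980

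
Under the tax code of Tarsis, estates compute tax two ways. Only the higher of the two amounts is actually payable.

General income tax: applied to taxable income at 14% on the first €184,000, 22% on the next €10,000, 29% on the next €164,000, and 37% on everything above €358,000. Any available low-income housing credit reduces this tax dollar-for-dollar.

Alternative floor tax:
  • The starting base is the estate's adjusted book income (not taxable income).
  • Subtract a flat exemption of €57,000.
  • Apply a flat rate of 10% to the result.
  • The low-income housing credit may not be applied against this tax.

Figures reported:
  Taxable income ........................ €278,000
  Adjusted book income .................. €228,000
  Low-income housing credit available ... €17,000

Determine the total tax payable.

General income tax:
  €184,000 × 14% = €25,760
  €10,000 × 22% = €2,200
  €84,000 × 29% = €24,360
  → €52,320
  Less low-income housing credit €17,000 → €35,320

Alternative floor tax:
  Base (adjusted book income): €228,000
  Less exemption €57,000 → base €171,000
  €171,000 × 10% = €17,100

€35,320 > €17,100, so the general income tax governs.

€35,320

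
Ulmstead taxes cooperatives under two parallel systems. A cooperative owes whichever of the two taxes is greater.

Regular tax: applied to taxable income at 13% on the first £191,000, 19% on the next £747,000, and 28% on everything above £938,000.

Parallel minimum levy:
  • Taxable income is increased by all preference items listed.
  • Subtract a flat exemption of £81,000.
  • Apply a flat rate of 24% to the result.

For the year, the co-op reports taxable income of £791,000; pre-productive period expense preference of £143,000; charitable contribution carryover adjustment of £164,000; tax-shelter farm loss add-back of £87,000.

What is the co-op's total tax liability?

Parallel minimum levy:
  Adjusted income: £791,000 + £143,000 + £164,000 + £87,000 = £1,185,000
  Less exemption £81,000 → base £1,104,000
  £1,104,000 × 24% = £264,960

Regular tax:
  £191,000 × 13% = £24,830
  £600,000 × 19% = £114,000
  → £138,830

£264,960 > £138,830, so the parallel minimum levy is the binding amount.

£264,960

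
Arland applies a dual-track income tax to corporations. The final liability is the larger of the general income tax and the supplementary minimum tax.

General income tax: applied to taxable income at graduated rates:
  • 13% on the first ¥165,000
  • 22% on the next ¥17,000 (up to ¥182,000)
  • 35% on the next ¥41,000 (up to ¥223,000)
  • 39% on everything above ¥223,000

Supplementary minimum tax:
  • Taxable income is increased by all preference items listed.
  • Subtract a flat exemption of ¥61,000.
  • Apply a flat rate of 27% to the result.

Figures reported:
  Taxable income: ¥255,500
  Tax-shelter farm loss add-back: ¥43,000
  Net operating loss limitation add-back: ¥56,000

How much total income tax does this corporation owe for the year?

¥79,245

General income tax:
  ¥165,000 × 13% = ¥21,450
  ¥17,000 × 22% = ¥3,740
  ¥41,000 × 35% = ¥14,350
  ¥32,500 × 39% = ¥12,675
  → ¥52,215

Supplementary minimum tax:
  Adjusted income: ¥255,500 + ¥43,000 + ¥56,000 = ¥354,500
  Less exemption ¥61,000 → base ¥293,500
  ¥293,500 × 27% = ¥79,245

¥79,245 > ¥52,215, so the supplementary minimum tax is the binding amount.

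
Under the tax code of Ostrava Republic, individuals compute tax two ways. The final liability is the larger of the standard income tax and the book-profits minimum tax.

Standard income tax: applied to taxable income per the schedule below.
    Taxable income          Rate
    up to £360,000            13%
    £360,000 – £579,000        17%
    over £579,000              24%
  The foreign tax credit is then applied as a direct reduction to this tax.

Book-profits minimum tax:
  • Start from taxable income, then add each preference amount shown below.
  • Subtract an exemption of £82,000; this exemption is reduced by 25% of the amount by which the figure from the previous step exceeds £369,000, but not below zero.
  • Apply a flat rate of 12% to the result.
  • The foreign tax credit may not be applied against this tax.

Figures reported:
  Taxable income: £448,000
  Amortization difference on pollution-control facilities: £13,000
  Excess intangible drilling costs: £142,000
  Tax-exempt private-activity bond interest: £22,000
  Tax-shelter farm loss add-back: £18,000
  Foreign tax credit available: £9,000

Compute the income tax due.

£75,540

Standard income tax:
  £360,000 × 13% = £46,800
  £88,000 × 17% = £14,960
  → £61,760
  Less foreign tax credit £9,000 → £52,760

Book-profits minimum tax:
  Adjusted income: £448,000 + £13,000 + £142,000 + £22,000 + £18,000 = £643,000
  Exemption: £82,000 − 25% × (£643,000 − £369,000) = £82,000 − £68,500 = £13,500
  Base: £643,000 − £13,500 = £629,500
  £629,500 × 12% = £75,540

£75,540 > £52,760, so the book-profits minimum tax is the binding amount.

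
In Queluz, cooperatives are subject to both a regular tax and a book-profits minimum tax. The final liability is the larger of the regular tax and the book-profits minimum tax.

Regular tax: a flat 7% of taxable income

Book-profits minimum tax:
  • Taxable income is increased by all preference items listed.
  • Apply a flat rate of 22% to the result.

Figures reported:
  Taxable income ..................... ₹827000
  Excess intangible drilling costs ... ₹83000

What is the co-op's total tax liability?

₹200200

Regular tax:
  ₹827000 × 7% = ₹57890

Book-profits minimum tax:
  Adjusted income: ₹827000 + ₹83000 = ₹910000
  ₹910000 × 22% = ₹200200

₹200200 > ₹57890, so the book-profits minimum tax is the binding amount.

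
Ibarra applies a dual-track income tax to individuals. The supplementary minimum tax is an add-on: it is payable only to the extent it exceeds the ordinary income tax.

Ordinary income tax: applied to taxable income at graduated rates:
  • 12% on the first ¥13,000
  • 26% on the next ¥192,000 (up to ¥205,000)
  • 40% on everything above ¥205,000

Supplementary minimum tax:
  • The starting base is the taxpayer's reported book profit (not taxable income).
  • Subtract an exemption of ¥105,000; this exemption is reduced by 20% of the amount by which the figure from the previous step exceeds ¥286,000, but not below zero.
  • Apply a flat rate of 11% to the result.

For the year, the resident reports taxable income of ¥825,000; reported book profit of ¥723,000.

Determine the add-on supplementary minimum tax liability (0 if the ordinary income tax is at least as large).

¥0

Supplementary minimum tax:
  Base (reported book profit): ¥723,000
  Exemption: ¥105,000 − 20% × (¥723,000 − ¥286,000) = ¥105,000 − ¥87,400 = ¥17,600
  Base: ¥723,000 − ¥17,600 = ¥705,400
  ¥705,400 × 11% = ¥77,594

Ordinary income tax:
  ¥13,000 × 12% = ¥1,560
  ¥192,000 × 26% = ¥49,920
  ¥620,000 × 40% = ¥248,000
  → ¥299,480

¥77,594 ≤ ¥299,480, so no add-on is due.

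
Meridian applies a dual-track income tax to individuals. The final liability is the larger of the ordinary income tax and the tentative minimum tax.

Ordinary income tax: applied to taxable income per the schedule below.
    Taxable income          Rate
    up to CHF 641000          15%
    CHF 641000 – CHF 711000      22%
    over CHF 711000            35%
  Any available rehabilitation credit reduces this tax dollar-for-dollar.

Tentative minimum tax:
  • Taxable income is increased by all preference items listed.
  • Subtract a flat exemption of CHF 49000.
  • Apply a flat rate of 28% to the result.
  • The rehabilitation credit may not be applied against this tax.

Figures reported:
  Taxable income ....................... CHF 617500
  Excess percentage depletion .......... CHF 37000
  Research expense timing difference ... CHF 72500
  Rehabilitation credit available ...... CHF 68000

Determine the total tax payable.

Tentative minimum tax:
  Adjusted income: CHF 617500 + CHF 37000 + CHF 72500 = CHF 727000
  Less exemption CHF 49000 → base CHF 678000
  CHF 678000 × 28% = CHF 189840

Ordinary income tax:
  CHF 617500 × 15% = CHF 92625
  Less rehabilitation credit CHF 68000 → CHF 24625

CHF 189840 > CHF 24625, so the tentative minimum tax is the binding amount.

CHF 189840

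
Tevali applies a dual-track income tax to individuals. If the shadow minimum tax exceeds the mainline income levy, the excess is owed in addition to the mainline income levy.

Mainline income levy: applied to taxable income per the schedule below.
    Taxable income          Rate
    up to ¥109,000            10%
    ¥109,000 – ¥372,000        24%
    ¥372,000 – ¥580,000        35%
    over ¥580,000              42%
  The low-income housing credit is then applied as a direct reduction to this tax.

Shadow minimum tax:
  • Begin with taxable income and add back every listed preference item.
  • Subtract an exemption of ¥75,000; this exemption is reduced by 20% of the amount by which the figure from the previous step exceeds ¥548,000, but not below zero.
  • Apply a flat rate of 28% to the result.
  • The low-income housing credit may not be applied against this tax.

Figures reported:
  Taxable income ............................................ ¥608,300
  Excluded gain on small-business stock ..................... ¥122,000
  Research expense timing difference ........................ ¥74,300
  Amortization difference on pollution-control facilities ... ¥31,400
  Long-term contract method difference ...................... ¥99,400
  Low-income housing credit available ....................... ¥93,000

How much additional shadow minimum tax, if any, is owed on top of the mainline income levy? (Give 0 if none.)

Shadow minimum tax:
  Adjusted income: ¥608,300 + ¥122,000 + ¥74,300 + ¥31,400 + ¥99,400 = ¥935,400
  Exemption: 20% × (¥935,400 − ¥548,000) = ¥77,480 ≥ ¥75,000, so the exemption is fully phased out
  Base: ¥935,400 − ¥0 = ¥935,400
  ¥935,400 × 28% = ¥261,912

Mainline income levy:
  ¥109,000 × 10% = ¥10,900
  ¥263,000 × 24% = ¥63,120
  ¥208,000 × 35% = ¥72,800
  ¥28,300 × 42% = ¥11,886
  → ¥158,706
  Less low-income housing credit ¥93,000 → ¥65,706

Excess of shadow minimum tax over mainline income levy: ¥261,912 − ¥65,706 = ¥196,206.

¥196,206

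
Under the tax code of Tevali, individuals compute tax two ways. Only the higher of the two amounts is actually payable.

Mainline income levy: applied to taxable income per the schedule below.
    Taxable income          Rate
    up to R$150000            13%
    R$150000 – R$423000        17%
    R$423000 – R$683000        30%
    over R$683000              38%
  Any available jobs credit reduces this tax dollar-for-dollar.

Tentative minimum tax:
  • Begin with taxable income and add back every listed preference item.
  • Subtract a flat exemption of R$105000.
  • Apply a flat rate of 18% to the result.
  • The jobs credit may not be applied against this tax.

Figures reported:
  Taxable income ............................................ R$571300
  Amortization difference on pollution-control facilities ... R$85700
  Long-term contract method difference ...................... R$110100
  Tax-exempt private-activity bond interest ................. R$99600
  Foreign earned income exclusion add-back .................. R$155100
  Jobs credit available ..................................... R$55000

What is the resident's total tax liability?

R$165024

Mainline income levy:
  R$150000 × 13% = R$19500
  R$273000 × 17% = R$46410
  R$148300 × 30% = R$44490
  → R$110400
  Less jobs credit R$55000 → R$55400

Tentative minimum tax:
  Adjusted income: R$571300 + R$85700 + R$110100 + R$99600 + R$155100 = R$1021800
  Less exemption R$105000 → base R$916800
  R$916800 × 18% = R$165024

R$165024 > R$55400, so the tentative minimum tax is the binding amount.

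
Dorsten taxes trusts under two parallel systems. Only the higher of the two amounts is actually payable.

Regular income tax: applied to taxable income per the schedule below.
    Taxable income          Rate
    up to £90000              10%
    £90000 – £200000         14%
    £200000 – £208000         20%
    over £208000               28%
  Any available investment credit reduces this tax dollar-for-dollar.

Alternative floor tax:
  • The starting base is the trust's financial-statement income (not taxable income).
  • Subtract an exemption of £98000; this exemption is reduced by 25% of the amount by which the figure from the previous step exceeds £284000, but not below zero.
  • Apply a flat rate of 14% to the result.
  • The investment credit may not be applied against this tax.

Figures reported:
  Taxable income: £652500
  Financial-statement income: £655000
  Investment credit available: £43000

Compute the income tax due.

£107460

Regular income tax:
  £90000 × 10% = £9000
  £110000 × 14% = £15400
  £8000 × 20% = £1600
  £444500 × 28% = £124460
  → £150460
  Less investment credit £43000 → £107460

Alternative floor tax:
  Base (financial-statement income): £655000
  Exemption: £98000 − 25% × (£655000 − £284000) = £98000 − £92750 = £5250
  Base: £655000 − £5250 = £649750
  £649750 × 14% = £90965

£107460 > £90965, so the regular income tax governs.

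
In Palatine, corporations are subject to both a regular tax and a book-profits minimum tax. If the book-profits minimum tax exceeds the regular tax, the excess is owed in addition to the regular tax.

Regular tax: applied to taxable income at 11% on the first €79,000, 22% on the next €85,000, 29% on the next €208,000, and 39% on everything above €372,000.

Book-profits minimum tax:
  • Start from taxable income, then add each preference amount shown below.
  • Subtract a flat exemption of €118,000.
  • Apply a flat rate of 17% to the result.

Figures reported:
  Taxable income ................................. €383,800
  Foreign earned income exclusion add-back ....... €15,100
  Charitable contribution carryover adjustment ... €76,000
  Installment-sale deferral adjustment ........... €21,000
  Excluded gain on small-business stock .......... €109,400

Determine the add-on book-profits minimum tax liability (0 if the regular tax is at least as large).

€0

Regular tax:
  €79,000 × 11% = €8,690
  €85,000 × 22% = €18,700
  €208,000 × 29% = €60,320
  €11,800 × 39% = €4,602
  → €92,312

Book-profits minimum tax:
  Adjusted income: €383,800 + €15,100 + €76,000 + €21,000 + €109,400 = €605,300
  Less exemption €118,000 → base €487,300
  €487,300 × 17% = €82,841

€82,841 ≤ €92,312, so no add-on is due.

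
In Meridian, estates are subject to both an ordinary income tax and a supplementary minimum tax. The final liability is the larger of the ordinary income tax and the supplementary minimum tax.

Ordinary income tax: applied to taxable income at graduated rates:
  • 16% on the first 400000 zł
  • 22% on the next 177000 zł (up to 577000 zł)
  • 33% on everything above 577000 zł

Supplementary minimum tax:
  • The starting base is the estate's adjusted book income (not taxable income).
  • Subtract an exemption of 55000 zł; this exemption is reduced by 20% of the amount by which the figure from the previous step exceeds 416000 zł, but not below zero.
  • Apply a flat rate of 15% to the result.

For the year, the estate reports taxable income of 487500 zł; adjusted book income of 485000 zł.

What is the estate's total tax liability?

83250 zł

Supplementary minimum tax:
  Base (adjusted book income): 485000 zł
  Exemption: 55000 zł − 20% × (485000 zł − 416000 zł) = 55000 zł − 13800 zł = 41200 zł
  Base: 485000 zł − 41200 zł = 443800 zł
  443800 zł × 15% = 66570 zł

Ordinary income tax:
  400000 zł × 16% = 64000 zł
  87500 zł × 22% = 19250 zł
  → 83250 zł

83250 zł > 66570 zł, so the ordinary income tax governs.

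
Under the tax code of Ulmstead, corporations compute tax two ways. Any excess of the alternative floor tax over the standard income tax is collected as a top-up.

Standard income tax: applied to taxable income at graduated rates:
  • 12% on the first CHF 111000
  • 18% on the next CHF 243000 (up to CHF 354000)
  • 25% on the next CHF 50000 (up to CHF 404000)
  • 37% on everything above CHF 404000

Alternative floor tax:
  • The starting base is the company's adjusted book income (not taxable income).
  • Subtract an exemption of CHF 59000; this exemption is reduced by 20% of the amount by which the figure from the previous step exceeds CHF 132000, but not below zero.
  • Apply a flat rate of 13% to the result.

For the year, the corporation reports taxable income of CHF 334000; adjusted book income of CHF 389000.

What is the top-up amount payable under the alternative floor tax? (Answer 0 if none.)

Alternative floor tax:
  Base (adjusted book income): CHF 389000
  Exemption: CHF 59000 − 20% × (CHF 389000 − CHF 132000) = CHF 59000 − CHF 51400 = CHF 7600
  Base: CHF 389000 − CHF 7600 = CHF 381400
  CHF 381400 × 13% = CHF 49582

Standard income tax:
  CHF 111000 × 12% = CHF 13320
  CHF 223000 × 18% = CHF 40140
  → CHF 53460

CHF 49582 ≤ CHF 53460, so no add-on is due.

CHF 0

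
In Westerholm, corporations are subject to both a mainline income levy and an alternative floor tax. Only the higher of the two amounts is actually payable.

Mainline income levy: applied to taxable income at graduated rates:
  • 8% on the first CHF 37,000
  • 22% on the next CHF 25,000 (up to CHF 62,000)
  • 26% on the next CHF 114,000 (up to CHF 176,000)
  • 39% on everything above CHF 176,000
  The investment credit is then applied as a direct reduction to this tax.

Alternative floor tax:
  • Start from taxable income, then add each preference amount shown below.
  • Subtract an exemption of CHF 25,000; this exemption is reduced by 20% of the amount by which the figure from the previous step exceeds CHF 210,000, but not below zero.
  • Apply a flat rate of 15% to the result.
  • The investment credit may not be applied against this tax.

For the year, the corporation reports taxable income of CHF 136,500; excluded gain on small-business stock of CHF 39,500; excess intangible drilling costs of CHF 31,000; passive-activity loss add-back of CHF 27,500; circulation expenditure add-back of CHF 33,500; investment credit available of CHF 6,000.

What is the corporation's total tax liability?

Alternative floor tax:
  Adjusted income: CHF 136,500 + CHF 39,500 + CHF 31,000 + CHF 27,500 + CHF 33,500 = CHF 268,000
  Exemption: CHF 25,000 − 20% × (CHF 268,000 − CHF 210,000) = CHF 25,000 − CHF 11,600 = CHF 13,400
  Base: CHF 268,000 − CHF 13,400 = CHF 254,600
  CHF 254,600 × 15% = CHF 38,190

Mainline income levy:
  CHF 37,000 × 8% = CHF 2,960
  CHF 25,000 × 22% = CHF 5,500
  CHF 74,500 × 26% = CHF 19,370
  → CHF 27,830
  Less investment credit CHF 6,000 → CHF 21,830

CHF 38,190 > CHF 21,830, so the alternative floor tax is the binding amount.

CHF 38,190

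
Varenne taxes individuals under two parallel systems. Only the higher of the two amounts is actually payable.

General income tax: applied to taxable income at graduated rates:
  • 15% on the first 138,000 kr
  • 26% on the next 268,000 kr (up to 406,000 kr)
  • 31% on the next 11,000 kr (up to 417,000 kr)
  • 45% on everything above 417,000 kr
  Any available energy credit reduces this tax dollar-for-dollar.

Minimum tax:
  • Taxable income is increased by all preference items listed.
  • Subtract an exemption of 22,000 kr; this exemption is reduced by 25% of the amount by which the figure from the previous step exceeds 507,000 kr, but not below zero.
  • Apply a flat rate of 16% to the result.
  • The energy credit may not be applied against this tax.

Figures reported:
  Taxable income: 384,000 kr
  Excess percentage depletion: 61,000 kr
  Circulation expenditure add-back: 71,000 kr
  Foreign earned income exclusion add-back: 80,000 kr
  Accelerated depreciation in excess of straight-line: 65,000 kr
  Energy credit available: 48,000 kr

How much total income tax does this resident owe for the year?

105,760 kr

General income tax:
  138,000 kr × 15% = 20,700 kr
  246,000 kr × 26% = 63,960 kr
  → 84,660 kr
  Less energy credit 48,000 kr → 36,660 kr

Minimum tax:
  Adjusted income: 384,000 kr + 61,000 kr + 71,000 kr + 80,000 kr + 65,000 kr = 661,000 kr
  Exemption: 25% × (661,000 kr − 507,000 kr) = 38,500 kr ≥ 22,000 kr, so the exemption is fully phased out
  Base: 661,000 kr − 0 kr = 661,000 kr
  661,000 kr × 16% = 105,760 kr

105,760 kr > 36,660 kr, so the minimum tax is the binding amount.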